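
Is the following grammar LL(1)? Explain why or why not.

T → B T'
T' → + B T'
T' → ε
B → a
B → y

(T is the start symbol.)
Yes, the grammar is LL(1).

A grammar is LL(1) if for each non-terminal N with multiple productions, the predict sets of those productions are pairwise disjoint, where PREDICT(N → α) = (FIRST(α) \ {ε}) ∪ (FOLLOW(N) if α ⇒* ε).

Relevant sets:
  FOLLOW(T') = { $ }

For T':
  PREDICT(T' → '+' B T') = { '+' }
  PREDICT(T' → ε) = { $ }
For B:
  PREDICT(B → a) = { 'a' }
  PREDICT(B → y) = { 'y' }
T has a single production, so nothing to check there.

All predict sets are disjoint. The grammar IS LL(1).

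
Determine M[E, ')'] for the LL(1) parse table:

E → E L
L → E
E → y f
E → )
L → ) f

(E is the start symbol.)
E → E L, E → )

To find M[E, ')'], we find productions for E where ')' is in the predict set (PREDICT(N → α) = (FIRST(α) \ {ε}) ∪ (FOLLOW(N) if α ⇒* ε)).

Relevant sets:
  FIRST(E) = { ')', 'y' }

E → E L: PREDICT = { ')', 'y' }
  ')' is in predict set, so this production goes in M[E, ')']
E → y f: PREDICT = { 'y' }
E → ): PREDICT = { ')' }
  ')' is in predict set, so this production goes in M[E, ')']

M[E, ')'] = E → E L, E → )  (a multiply-defined cell — the grammar is not LL(1))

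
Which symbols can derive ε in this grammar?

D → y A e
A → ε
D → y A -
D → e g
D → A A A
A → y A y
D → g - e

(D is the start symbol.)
{ 'A', 'D' }

A non-terminal is nullable if it can derive ε (the empty string): either it has an ε-production, or it has a production whose right-hand side consists entirely of nullable non-terminals.

ε-productions: A → ε
So A is immediately nullable.
D → A A A: every symbol on the right is nullable, so D is nullable too.
Every non-terminal is now nullable.
Nullable = { 'A', 'D' }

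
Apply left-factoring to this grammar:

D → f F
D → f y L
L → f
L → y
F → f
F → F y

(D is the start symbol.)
Left-factoring transforms A → αβ₁ | αβ₂ into A → αA' and A' → β₁ | β₂
(α is the longest common prefix among the alternatives). Repeat until
no nonterminal has two alternatives with a common prefix.

Round 1: D has alternatives sharing prefix 'f'. Introduce D': D → f D'
  Add: D' → F
  Add: D' → y L

No remaining common prefixes — done.

Resulting grammar:
D → f D'
D' → F
D' → y L
L → f
L → y
F → f
F → F y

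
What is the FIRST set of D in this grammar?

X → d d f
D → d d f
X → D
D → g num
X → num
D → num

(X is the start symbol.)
{ 'd', 'g', 'num' }

To compute FIRST(D), examine every production with D on the left-hand side, reading each right-hand side left to right until a non-nullable symbol is reached.

From D → d d f:
  - d is a terminal: add 'd' and stop
From D → g num:
  - g is a terminal: add 'g' and stop
From D → num:
  - num is a terminal: add 'num' and stop

Collecting: FIRST(D) = { 'd', 'g', 'num' }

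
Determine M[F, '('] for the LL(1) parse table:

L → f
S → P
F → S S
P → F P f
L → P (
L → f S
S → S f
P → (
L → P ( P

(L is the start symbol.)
To find M[F, '('], we find productions for F where '(' is in the predict set (PREDICT(N → α) = (FIRST(α) \ {ε}) ∪ (FOLLOW(N) if α ⇒* ε)).

Relevant sets:
  FIRST(S) = { '(' }

F → S S: PREDICT = { '(' }
  '(' is in predict set, so this production goes in M[F, '(']

M[F, '('] = F → S S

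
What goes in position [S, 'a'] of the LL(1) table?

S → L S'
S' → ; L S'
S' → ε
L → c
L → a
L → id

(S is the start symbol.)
To find M[S, 'a'], we find productions for S where 'a' is in the predict set (PREDICT(N → α) = (FIRST(α) \ {ε}) ∪ (FOLLOW(N) if α ⇒* ε)).

Relevant sets:
  FIRST(L) = { 'a', 'c', 'id' }

S → L S': PREDICT = { 'a', 'c', 'id' }
  'a' is in predict set, so this production goes in M[S, 'a']

M[S, 'a'] = S → L S'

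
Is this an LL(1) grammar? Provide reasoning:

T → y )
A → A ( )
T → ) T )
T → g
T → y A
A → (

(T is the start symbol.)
Relevant sets:
  FIRST(A) = { '(' }

For T:
  PREDICT(T → y ')') = { 'y' }
  PREDICT(T → ')' T ')') = { ')' }
  PREDICT(T → g) = { 'g' }
  PREDICT(T → y A) = { 'y' }
For A:
  PREDICT(A → A '(' ')') = { '(' }
  PREDICT(A → '(') = { '(' }

Conflict found: Predict set conflict for T: { 'y' }
The grammar is NOT LL(1).

Answer: No. Predict set conflict for T: { 'y' }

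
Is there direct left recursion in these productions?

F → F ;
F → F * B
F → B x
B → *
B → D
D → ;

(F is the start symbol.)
F → F ;: LEFT RECURSIVE (starts with F)
F → F * B: LEFT RECURSIVE (starts with F)
F → B x: starts with B
B → *: starts with '*'
B → D: starts with D
D → ;: starts with ';'

The grammar has direct left recursion on: F.

Answer: Yes, F is left-recursive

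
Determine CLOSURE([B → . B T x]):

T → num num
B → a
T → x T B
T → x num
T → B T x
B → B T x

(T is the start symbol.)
Start with: [B → . B T x]
  [B → . B T x] has the dot before B: add [B → . a]
No further items can be added.

CLOSURE = { [B → . B T x], [B → . a] }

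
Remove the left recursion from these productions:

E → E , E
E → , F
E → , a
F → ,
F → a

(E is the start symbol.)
E is directly left-recursive. The standard transformation for
  A → A α₁ | ... | A α_m | β₁ | ... | β_n
is
  A  → β₁ A' | ... | β_n A'
  A' → α₁ A' | ... | α_m A' | ε

E → , F becomes E → , F E'
E → , a becomes E → , a E'
E → E , E becomes E' → , E E'
Add E' → ε

Productions for other non-terminals are unchanged:
  F → ,
  F → a

Resulting grammar:
E → , F E'
E → , a E'
E' → , E E'
E' → ε
F → ,
F → a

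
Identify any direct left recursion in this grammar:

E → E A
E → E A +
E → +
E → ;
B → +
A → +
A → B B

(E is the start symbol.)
Direct left recursion occurs when N → N α for some non-terminal N (the right-hand side begins with the left-hand side itself).

E → E A: LEFT RECURSIVE (starts with E)
E → E A +: LEFT RECURSIVE (starts with E)
E → +: starts with '+'
E → ;: starts with ';'
B → +: starts with '+'
A → +: starts with '+'
A → B B: starts with B

The grammar has direct left recursion on: E.

Answer: Yes, E is left-recursive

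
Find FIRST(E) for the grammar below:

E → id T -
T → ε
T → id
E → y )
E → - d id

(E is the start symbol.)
{ '-', 'id', 'y' }

From E → id T -:
  - id is a terminal: add 'id' and stop
From E → y ):
  - y is a terminal: add 'y' and stop
From E → - d id:
  - '-' is a terminal: add '-' and stop

Collecting: FIRST(E) = { '-', 'id', 'y' }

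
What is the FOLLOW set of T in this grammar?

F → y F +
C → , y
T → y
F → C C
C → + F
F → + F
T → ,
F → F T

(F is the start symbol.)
In F → F T: T is at the end, add FOLLOW(F)

The FOLLOW sets referred to above (computed the same way, to a fixed point):
  FOLLOW(F) = { $, '+', ',', 'y' }

Taking the union: FOLLOW(T) = { $, '+', ',', 'y' }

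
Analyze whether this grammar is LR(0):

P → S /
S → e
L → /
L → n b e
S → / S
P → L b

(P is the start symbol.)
No. Shift-reduce conflict between [L → / .] and [S → . / S]

Augment with P' → P and build the canonical LR(0) collection (I0 = CLOSURE({[P' → . P]}), then GOTO on every symbol after a dot until no new states appear). It has 13 states:
  I0: { [L → . /], [L → . n b e], [P → . L b], [P → . S /], [P' → . P], [S → . / S], [S → . e] }  — shift
  I1: { [L → / .], [S → . / S], [S → . e], [S → / . S] }  — shift, reduce
  I2: { [P → L . b] }  — shift
  I3: { [P' → P .] }  — accept
  I4: { [P → S . /] }  — shift
  I5: { [S → e .] }  — reduce
  I6: { [L → n . b e] }  — shift
  I7: { [L → n b . e] }  — shift
  I8: { [L → n b e .] }  — reduce
  I9: { [P → S / .] }  — reduce
  I10: { [P → L b .] }  — reduce
  I11: { [S → . / S], [S → . e], [S → / . S] }  — shift
  I12: { [S → / S .] }  — reduce

Conflict in state I1:
  Shift-reduce conflict between [L → / .] and [S → . / S]
So the grammar is NOT LR(0).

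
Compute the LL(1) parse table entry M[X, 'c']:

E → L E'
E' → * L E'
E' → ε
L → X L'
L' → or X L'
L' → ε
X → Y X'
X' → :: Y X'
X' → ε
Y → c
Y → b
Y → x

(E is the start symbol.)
X → Y X'

To find M[X, 'c'], we find productions for X where 'c' is in the predict set (PREDICT(N → α) = (FIRST(α) \ {ε}) ∪ (FOLLOW(N) if α ⇒* ε)).

Relevant sets:
  FIRST(Y) = { 'b', 'c', 'x' }

X → Y X': PREDICT = { 'b', 'c', 'x' }
  'c' is in predict set, so this production goes in M[X, 'c']

M[X, 'c'] = X → Y X'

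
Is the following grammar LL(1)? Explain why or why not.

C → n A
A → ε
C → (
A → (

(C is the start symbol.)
A grammar is LL(1) if for each non-terminal N with multiple productions, the predict sets of those productions are pairwise disjoint, where PREDICT(N → α) = (FIRST(α) \ {ε}) ∪ (FOLLOW(N) if α ⇒* ε).

Relevant sets:
  FOLLOW(A) = { $ }

For C:
  PREDICT(C → n A) = { 'n' }
  PREDICT(C → '(') = { '(' }
For A:
  PREDICT(A → ε) = { $ }
  PREDICT(A → '(') = { '(' }

All predict sets are disjoint. The grammar IS LL(1).

Answer: Yes, the grammar is LL(1).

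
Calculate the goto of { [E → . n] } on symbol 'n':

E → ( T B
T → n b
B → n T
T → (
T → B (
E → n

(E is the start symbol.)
{ [E → n .] }

GOTO(I, 'n') = CLOSURE({ [A → αX.β] : [A → α.Xβ] ∈ I, X = 'n' })

Items with dot before 'n', with the dot advanced:
  [E → . n] → [E → n .]
Closure adds nothing (no advanced item has the dot before a non-terminal).

GOTO = { [E → n .] }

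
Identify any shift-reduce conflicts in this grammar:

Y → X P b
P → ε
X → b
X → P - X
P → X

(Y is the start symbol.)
Yes — I0: [P → .] vs [X → . b]; I2: [P → .] vs [X → . b]; I7: [P → .] vs [X → . b]

Augment with Y' → Y and build the canonical LR(0) collection (I0 = CLOSURE({[Y' → . Y]}), then GOTO on every symbol after a dot until no new states appear). It has 10 states:
  I0: { [P → . X], [P → .], [X → . P - X], [X → . b], [Y → . X P b], [Y' → . Y] }  — shift, reduce
  I1: { [X → P . - X] }  — shift
  I2: { [P → . X], [P → .], [P → X .], [X → . P - X], [X → . b], [Y → X . P b] }  — shift, 2 reduces
  I3: { [Y' → Y .] }  — accept
  I4: { [X → b .] }  — reduce
  I5: { [X → P . - X], [Y → X P . b] }  — shift
  I6: { [P → X .] }  — reduce
  I7: { [P → . X], [P → .], [X → . P - X], [X → . b], [X → P - . X] }  — shift, reduce
  I8: { [Y → X P b .] }  — reduce
  I9: { [P → X .], [X → P - X .] }  — 2 reduces

I0 contains reduce item [P → .] and shift item [X → . b] — shift-reduce conflict.
I2 contains reduce items [P → .], [P → X .] and shift item [X → . b] — shift-reduce conflict.
I7 contains reduce item [P → .] and shift item [X → . b] — shift-reduce conflict.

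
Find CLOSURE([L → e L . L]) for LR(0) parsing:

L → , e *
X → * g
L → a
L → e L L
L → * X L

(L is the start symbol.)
{ [L → . * X L], [L → . , e *], [L → . a], [L → . e L L], [L → e L . L] }

To compute CLOSURE, for each item [A → α.Bβ] where B is a non-terminal, add [B → .γ] for all productions B → γ; repeat for the newly added items until nothing changes.

Start with: [L → e L . L]
  [L → e L . L] has the dot before L: add [L → . , e *], [L → . a], [L → . e L L], [L → . * X L]
No further items can be added.

CLOSURE = { [L → . * X L], [L → . , e *], [L → . a], [L → . e L L], [L → e L . L] }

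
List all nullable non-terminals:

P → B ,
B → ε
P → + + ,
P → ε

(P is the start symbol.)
A non-terminal is nullable if it can derive ε (the empty string): either it has an ε-production, or it has a production whose right-hand side consists entirely of nullable non-terminals.

ε-productions: B → ε, P → ε
So B, P are immediately nullable.
Every non-terminal is now nullable.
Nullable = { 'B', 'P' }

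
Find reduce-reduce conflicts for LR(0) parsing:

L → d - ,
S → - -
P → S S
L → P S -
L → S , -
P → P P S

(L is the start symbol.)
Augment with L' → L and build the canonical LR(0) collection (I0 = CLOSURE({[L' → . L]}), then GOTO on every symbol after a dot until no new states appear). It has 16 states:
  I0: { [L → . P S -], [L → . S , -], [L → . d - ,], [L' → . L], [P → . P P S], [P → . S S], [S → . - -] }  — shift
  I1: { [S → - . -] }  — shift
  I2: { [L' → L .] }  — accept
  I3: { [L → P . S -], [P → . P P S], [P → . S S], [P → P . P S], [S → . - -] }  — shift
  I4: { [L → S . , -], [P → S . S], [S → . - -] }  — shift
  I5: { [L → d . - ,] }  — shift
  I6: { [L → d - . ,] }  — shift
  I7: { [L → d - , .] }  — reduce
  I8: { [L → S , . -] }  — shift
  I9: { [P → S S .] }  — reduce
  I10: { [L → S , - .] }  — reduce
  I11: { [P → . P P S], [P → . S S], [P → P . P S], [P → P P . S], [S → . - -] }  — shift
  I12: { [L → P S . -], [P → S . S], [S → . - -] }  — shift
  I13: { [L → P S - .], [S → - . -] }  — shift, reduce
  I14: { [S → - - .] }  — reduce
  I15: { [P → P P S .], [P → S . S], [S → . - -] }  — shift, reduce

No state contains more than one complete item.

Answer: No reduce-reduce conflicts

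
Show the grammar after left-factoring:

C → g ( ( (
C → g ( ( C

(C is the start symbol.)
C → g ( ( C'
C' → (
C' → C

Left-factoring transforms A → αβ₁ | αβ₂ into A → αA' and A' → β₁ | β₂
(α is the longest common prefix among the alternatives). Repeat until
no nonterminal has two alternatives with a common prefix.

Round 1: C has alternatives sharing prefix 'g ( ('. Introduce C': C → g ( ( C'
  Add: C' → (
  Add: C' → C

No remaining common prefixes — done.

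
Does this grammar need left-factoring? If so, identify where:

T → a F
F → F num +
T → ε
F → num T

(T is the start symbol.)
No, left-factoring is not needed

Left-factoring is needed when two productions for the same non-terminal
share a common prefix on the right-hand side.

Productions for T:
  T → a F
  T → ε
Productions for F:
  F → F num +
  F → num T

No common prefixes found.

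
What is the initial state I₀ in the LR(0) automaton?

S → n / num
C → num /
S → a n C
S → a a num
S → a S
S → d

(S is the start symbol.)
{ [S → . a S], [S → . a a num], [S → . a n C], [S → . d], [S → . n / num], [S' → . S] }

First, augment the grammar with S' → S
I₀ = CLOSURE({ [S' → . S] }):
  [S' → . S] has the dot before S: add [S → . n / num], [S → . a n C], [S → . a a num], [S → . a S], [S → . d]
No further items can be added.

I₀ = { [S → . a S], [S → . a a num], [S → . a n C], [S → . d], [S → . n / num], [S' → . S] }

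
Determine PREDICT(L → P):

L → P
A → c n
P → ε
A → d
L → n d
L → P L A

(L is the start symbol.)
{ $, 'c', 'd' }

PREDICT(L → P) = (FIRST(RHS) \ {ε}) ∪ (FOLLOW(L) if ε ∈ FIRST(RHS), i.e. RHS ⇒* ε)
FIRST(P) = { ε }
FIRST(P) = { ε }
ε ∈ FIRST(P) (the right-hand side is nullable), so add FOLLOW(L) = { $, 'c', 'd' }
PREDICT(L → P) = { $, 'c', 'd' }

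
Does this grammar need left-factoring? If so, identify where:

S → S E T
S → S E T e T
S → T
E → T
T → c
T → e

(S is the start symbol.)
Yes, S has productions with common prefix 'S E T'

Left-factoring is needed when two productions for the same non-terminal
share a common prefix on the right-hand side.

Productions for S:
  S → S E T
  S → S E T e T
  S → T
Productions for T:
  T → c
  T → e

Found common prefix 'S E T' in productions for S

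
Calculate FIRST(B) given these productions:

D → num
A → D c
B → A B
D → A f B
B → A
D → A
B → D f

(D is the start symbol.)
{ 'num' }

To compute FIRST(B), examine every production with B on the left-hand side, reading each right-hand side left to right until a non-nullable symbol is reached.

FIRST sets of the other non-terminals involved (by the same procedure, iterated to a fixed point):
  FIRST(A) = { 'num' }
  FIRST(D) = { 'num' }

From B → A B:
  - A is a non-terminal: add FIRST(A) \ {ε} = { 'num' }
    A is not nullable, so stop
From B → A:
  - A is a non-terminal: add FIRST(A) \ {ε} = { 'num' }
    A is not nullable, so stop
From B → D f:
  - D is a non-terminal: add FIRST(D) \ {ε} = { 'num' }
    D is not nullable, so stop

Collecting: FIRST(B) = { 'num' }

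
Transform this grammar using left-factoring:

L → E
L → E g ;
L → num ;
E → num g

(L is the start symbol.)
Left-factoring transforms A → αβ₁ | αβ₂ into A → αA' and A' → β₁ | β₂
(α is the longest common prefix among the alternatives). Repeat until
no nonterminal has two alternatives with a common prefix.

Round 1: L has alternatives sharing prefix 'E'. Introduce L': L → E L'
  Add: L' → ε
  Add: L' → g ;

No remaining common prefixes — done.

Resulting grammar:
L → E L'
L' → ε
L' → g ;
L → num ;
E → num g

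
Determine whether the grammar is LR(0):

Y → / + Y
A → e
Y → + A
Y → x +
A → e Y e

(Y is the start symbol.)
No. Shift-reduce conflict between [A → e .] and [Y → . + A]

Augment with Y' → Y and build the canonical LR(0) collection (I0 = CLOSURE({[Y' → . Y]}), then GOTO on every symbol after a dot until no new states appear). It has 12 states:
  I0: { [Y → . + A], [Y → . / + Y], [Y → . x +], [Y' → . Y] }  — shift
  I1: { [A → . e Y e], [A → . e], [Y → + . A] }  — shift
  I2: { [Y → / . + Y] }  — shift
  I3: { [Y' → Y .] }  — accept
  I4: { [Y → x . +] }  — shift
  I5: { [Y → x + .] }  — reduce
  I6: { [Y → . + A], [Y → . / + Y], [Y → . x +], [Y → / + . Y] }  — shift
  I7: { [Y → / + Y .] }  — reduce
  I8: { [Y → + A .] }  — reduce
  I9: { [A → e . Y e], [A → e .], [Y → . + A], [Y → . / + Y], [Y → . x +] }  — shift, reduce
  I10: { [A → e Y . e] }  — shift
  I11: { [A → e Y e .] }  — reduce

Conflict in state I9:
  Shift-reduce conflict between [A → e .] and [Y → . + A]
So the grammar is NOT LR(0).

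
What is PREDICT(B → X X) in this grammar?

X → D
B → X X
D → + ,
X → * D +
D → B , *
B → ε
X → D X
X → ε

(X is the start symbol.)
PREDICT(B → X X) = (FIRST(RHS) \ {ε}) ∪ (FOLLOW(B) if ε ∈ FIRST(RHS), i.e. RHS ⇒* ε)
FIRST(X) = { '*', '+', ',', ε }
FIRST(X X) = { '*', '+', ',', ε }
ε ∈ FIRST(X X) (the right-hand side is nullable), so add FOLLOW(B) = { ',' }
PREDICT(B → X X) = { '*', '+', ',' }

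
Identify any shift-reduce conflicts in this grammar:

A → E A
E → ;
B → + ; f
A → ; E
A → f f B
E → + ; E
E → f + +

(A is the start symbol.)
Augment with A' → A and build the canonical LR(0) collection (I0 = CLOSURE({[A' → . A]}), then GOTO on every symbol after a dot until no new states appear). It has 19 states:
  I0: { [A → . ; E], [A → . E A], [A → . f f B], [A' → . A], [E → . + ; E], [E → . ;], [E → . f + +] }  — shift
  I1: { [E → + . ; E] }  — shift
  I2: { [A → ; . E], [E → . + ; E], [E → . ;], [E → . f + +], [E → ; .] }  — shift, reduce
  I3: { [A' → A .] }  — accept
  I4: { [A → . ; E], [A → . E A], [A → . f f B], [A → E . A], [E → . + ; E], [E → . ;], [E → . f + +] }  — shift
  I5: { [A → f . f B], [E → f . + +] }  — shift
  I6: { [E → f + . +] }  — shift
  I7: { [A → f f . B], [B → . + ; f] }  — shift
  I8: { [B → + . ; f] }  — shift
  I9: { [A → f f B .] }  — reduce
  I10: { [B → + ; . f] }  — shift
  I11: { [B → + ; f .] }  — reduce
  I12: { [E → f + + .] }  — reduce
  I13: { [A → E A .] }  — reduce
  I14: { [E → ; .] }  — reduce
  I15: { [A → ; E .] }  — reduce
  I16: { [E → f . + +] }  — shift
  I17: { [E → + ; . E], [E → . + ; E], [E → . ;], [E → . f + +] }  — shift
  I18: { [E → + ; E .] }  — reduce

I2 contains reduce item [E → ; .] and shift items [E → . + ; E], [E → . ;], [E → . f + +] — shift-reduce conflict.

Answer: Yes — I2: [E → ; .] vs [E → . + ; E]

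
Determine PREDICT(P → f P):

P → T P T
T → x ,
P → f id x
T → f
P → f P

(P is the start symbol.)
PREDICT(P → f P) = (FIRST(RHS) \ {ε}) ∪ (FOLLOW(P) if ε ∈ FIRST(RHS), i.e. RHS ⇒* ε)
FIRST(f P) = { 'f' }
ε ∉ FIRST(f P), so FOLLOW(P) is not added.
PREDICT(P → f P) = { 'f' }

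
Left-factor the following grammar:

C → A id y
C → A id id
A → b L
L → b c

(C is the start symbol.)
Left-factoring transforms A → αβ₁ | αβ₂ into A → αA' and A' → β₁ | β₂
(α is the longest common prefix among the alternatives). Repeat until
no nonterminal has two alternatives with a common prefix.

Round 1: C has alternatives sharing prefix 'A id'. Introduce C': C → A id C'
  Add: C' → y
  Add: C' → id

No remaining common prefixes — done.

Resulting grammar:
C → A id C'
C' → y
C' → id
A → b L
L → b c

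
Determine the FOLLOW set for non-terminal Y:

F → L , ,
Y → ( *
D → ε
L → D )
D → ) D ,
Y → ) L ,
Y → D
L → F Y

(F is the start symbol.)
To compute FOLLOW(Y), find every occurrence of Y on a right-hand side N → α Y β: add FIRST(β) \ {ε}, and if β is empty or nullable also add FOLLOW(N). Iterate to a fixed point.

In L → F Y: Y is at the end, add FOLLOW(L)

The FOLLOW sets referred to above (computed the same way, to a fixed point):
  FOLLOW(L) = { ',' }

Taking the union: FOLLOW(Y) = { ',' }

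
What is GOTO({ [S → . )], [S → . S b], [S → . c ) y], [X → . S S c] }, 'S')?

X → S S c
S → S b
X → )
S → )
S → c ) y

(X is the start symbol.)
{ [S → . )], [S → . S b], [S → . c ) y], [S → S . b], [X → S . S c] }

GOTO(I, 'S') = CLOSURE({ [A → αX.β] : [A → α.Xβ] ∈ I, X = 'S' })

Items with dot before 'S', with the dot advanced:
  [S → . S b] → [S → S . b]
  [X → . S S c] → [X → S . S c]
Closure of the advanced items:
  [X → S . S c] has the dot before S: add [S → . S b], [S → . )], [S → . c ) y]

GOTO = { [S → . )], [S → . S b], [S → . c ) y], [S → S . b], [X → S . S c] }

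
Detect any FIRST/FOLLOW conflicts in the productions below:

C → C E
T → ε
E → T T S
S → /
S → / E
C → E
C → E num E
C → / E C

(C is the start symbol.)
A FIRST/FOLLOW conflict occurs when a non-terminal N has a nullable alternative N → β (β ⇒* ε) and another alternative N → α with FIRST(α) ∩ FOLLOW(N) ≠ ∅: on such a lookahead the parser cannot decide between expanding α and letting N vanish via β.

Nullable non-terminals: T.
T has a nullable alternative but only one production, so nothing to check.

C, E, S have no nullable alternative, so no FIRST/FOLLOW check is needed there.

No FIRST/FOLLOW conflicts found.

Answer: No FIRST/FOLLOW conflicts.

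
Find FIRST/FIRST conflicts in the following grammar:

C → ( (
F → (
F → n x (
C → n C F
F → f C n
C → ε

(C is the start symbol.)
A FIRST/FIRST conflict occurs when two productions N → α and N → β for the same non-terminal have FIRST(α) ∩ FIRST(β) ≠ ∅ (with ε ∈ FIRST of a nullable right-hand side, so two nullable alternatives also conflict).

Productions for C:
  C → ( (: FIRST = { '(' }
  C → n C F: FIRST = { 'n' }
  C → ε: FIRST = { ε }
Productions for F:
  F → (: FIRST = { '(' }
  F → n x (: FIRST = { 'n' }
  F → f C n: FIRST = { 'f' }

All alternatives of each non-terminal have pairwise disjoint FIRST sets.

Answer: No FIRST/FIRST conflicts.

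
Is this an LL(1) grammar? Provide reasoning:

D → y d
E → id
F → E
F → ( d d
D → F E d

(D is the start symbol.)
Yes, the grammar is LL(1).

A grammar is LL(1) if for each non-terminal N with multiple productions, the predict sets of those productions are pairwise disjoint, where PREDICT(N → α) = (FIRST(α) \ {ε}) ∪ (FOLLOW(N) if α ⇒* ε).

Relevant sets:
  FIRST(F) = { '(', 'id' }
  FIRST(E) = { 'id' }

For D:
  PREDICT(D → y d) = { 'y' }
  PREDICT(D → F E d) = { '(', 'id' }
For F:
  PREDICT(F → E) = { 'id' }
  PREDICT(F → '(' d d) = { '(' }
E has a single production, so nothing to check there.

All predict sets are disjoint. The grammar IS LL(1).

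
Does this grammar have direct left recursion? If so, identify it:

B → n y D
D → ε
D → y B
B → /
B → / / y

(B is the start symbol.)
Direct left recursion occurs when N → N α for some non-terminal N (the right-hand side begins with the left-hand side itself).

B → n y D: starts with n
D → ε: starts with ε
D → y B: starts with y
B → /: starts with '/'
B → / / y: starts with '/'

No direct left recursion found.

Answer: No direct left recursion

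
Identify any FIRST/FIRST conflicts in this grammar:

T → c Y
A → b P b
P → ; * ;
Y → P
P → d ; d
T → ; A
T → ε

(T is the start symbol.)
No FIRST/FIRST conflicts.

A FIRST/FIRST conflict occurs when two productions N → α and N → β for the same non-terminal have FIRST(α) ∩ FIRST(β) ≠ ∅ (with ε ∈ FIRST of a nullable right-hand side, so two nullable alternatives also conflict).

Productions for T:
  T → c Y: FIRST = { 'c' }
  T → ; A: FIRST = { ';' }
  T → ε: FIRST = { ε }
Productions for P:
  P → ; * ;: FIRST = { ';' }
  P → d ; d: FIRST = { 'd' }
A, Y have only one production, so no FIRST/FIRST conflict is possible there.

All alternatives of each non-terminal have pairwise disjoint FIRST sets.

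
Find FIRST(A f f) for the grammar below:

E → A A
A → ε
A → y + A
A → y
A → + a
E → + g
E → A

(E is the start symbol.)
FIRST sets of the non-terminals involved (from the grammar, by fixed-point iteration):
  FIRST(A) = { '+', 'y', ε }

To compute FIRST(A f f), process the symbols left to right:
Symbol A is a non-terminal. Add FIRST(A) \ {ε} = { '+', 'y' }
A is nullable (ε ∈ FIRST(A)), continue to the next symbol.
Symbol f is a terminal. Add 'f' and stop.
FIRST(A f f) = { '+', 'f', 'y' }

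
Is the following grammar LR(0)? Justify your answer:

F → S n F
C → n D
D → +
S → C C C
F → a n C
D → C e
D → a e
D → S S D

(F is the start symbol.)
A grammar is LR(0) if no state in the canonical LR(0) collection has:
  - both a shift item (dot before a terminal) and a complete item (shift-reduce conflict), or
  - two or more complete items (reduce-reduce conflict; the accept item [F' → F .] counts as a complete item here).

Augment with F' → F and build the canonical LR(0) collection (I0 = CLOSURE({[F' → . F]}), then GOTO on every symbol after a dot until no new states appear). It has 21 states:
  I0: { [C → . n D], [F → . S n F], [F → . a n C], [F' → . F], [S → . C C C] }  — shift
  I1: { [C → . n D], [S → C . C C] }  — shift
  I2: { [F' → F .] }  — accept
  I3: { [F → S . n F] }  — shift
  I4: { [F → a . n C] }  — shift
  I5: { [C → . n D], [C → n . D], [D → . +], [D → . C e], [D → . S S D], [D → . a e], [S → . C C C] }  — shift
  I6: { [D → + .] }  — reduce
  I7: { [C → . n D], [D → C . e], [S → C . C C] }  — shift
  I8: { [C → n D .] }  — reduce
  I9: { [C → . n D], [D → S . S D], [S → . C C C] }  — shift
  I10: { [D → a . e] }  — shift
  I11: { [D → a e .] }  — reduce
  I12: { [C → . n D], [D → . +], [D → . C e], [D → . S S D], [D → . a e], [D → S S . D], [S → . C C C] }  — shift
  I13: { [D → S S D .] }  — reduce
  I14: { [C → . n D], [S → C C . C] }  — shift
  I15: { [D → C e .] }  — reduce
  I16: { [S → C C C .] }  — reduce
  I17: { [C → . n D], [F → a n . C] }  — shift
  I18: { [F → a n C .] }  — reduce
  I19: { [C → . n D], [F → . S n F], [F → . a n C], [F → S n . F], [S → . C C C] }  — shift
  I20: { [F → S n F .] }  — reduce

Every state is either a pure shift/goto state or contains exactly one complete item and nothing to shift — no conflicts. The grammar is LR(0).

Answer: Yes, the grammar is LR(0)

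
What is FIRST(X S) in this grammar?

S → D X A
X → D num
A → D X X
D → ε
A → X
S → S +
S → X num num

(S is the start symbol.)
{ 'num' }

FIRST sets of the non-terminals involved (from the grammar, by fixed-point iteration):
  FIRST(X) = { 'num' }

To compute FIRST(X S), process the symbols left to right:
Symbol X is a non-terminal. Add FIRST(X) \ {ε} = { 'num' }
X is not nullable (ε ∉ FIRST(X)), so stop here.
FIRST(X S) = { 'num' }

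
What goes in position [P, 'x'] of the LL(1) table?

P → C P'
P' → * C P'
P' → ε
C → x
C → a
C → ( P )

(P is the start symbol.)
P → C P'

To find M[P, 'x'], we find productions for P where 'x' is in the predict set (PREDICT(N → α) = (FIRST(α) \ {ε}) ∪ (FOLLOW(N) if α ⇒* ε)).

Relevant sets:
  FIRST(C) = { '(', 'a', 'x' }

P → C P': PREDICT = { '(', 'a', 'x' }
  'x' is in predict set, so this production goes in M[P, 'x']

M[P, 'x'] = P → C P'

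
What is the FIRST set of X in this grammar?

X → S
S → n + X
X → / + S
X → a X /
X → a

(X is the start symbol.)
{ '/', 'a', 'n' }

FIRST sets of the other non-terminals involved (by the same procedure, iterated to a fixed point):
  FIRST(S) = { 'n' }

From X → S:
  - S is a non-terminal: add FIRST(S) \ {ε} = { 'n' }
    S is not nullable, so stop
From X → / + S:
  - '/' is a terminal: add '/' and stop
From X → a X /:
  - a is a terminal: add 'a' and stop
From X → a:
  - a is a terminal: add 'a' and stop

Collecting: FIRST(X) = { '/', 'a', 'n' }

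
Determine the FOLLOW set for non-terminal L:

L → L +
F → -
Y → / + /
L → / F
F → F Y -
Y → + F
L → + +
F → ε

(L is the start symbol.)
{ $, '+' }

To compute FOLLOW(L), find every occurrence of L on a right-hand side N → α L β: add FIRST(β) \ {ε}, and if β is empty or nullable also add FOLLOW(N). Iterate to a fixed point.

L is the start symbol, so $ ∈ FOLLOW(L).
In L → L +: L is followed by '+', add FIRST('+') \ {ε} = { '+' }

Taking the union: FOLLOW(L) = { $, '+' }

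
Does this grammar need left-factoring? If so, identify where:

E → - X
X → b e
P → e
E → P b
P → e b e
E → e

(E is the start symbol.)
Yes, P has productions with common prefix 'e'

Left-factoring is needed when two productions for the same non-terminal
share a common prefix on the right-hand side.

Productions for E:
  E → - X
  E → P b
  E → e
Productions for P:
  P → e
  P → e b e

Found common prefix 'e' in productions for P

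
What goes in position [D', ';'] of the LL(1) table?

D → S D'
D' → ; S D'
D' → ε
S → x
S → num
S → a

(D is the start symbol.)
To find M[D', ';'], we find productions for D' where ';' is in the predict set (PREDICT(N → α) = (FIRST(α) \ {ε}) ∪ (FOLLOW(N) if α ⇒* ε)).

Relevant sets:
  FOLLOW(D') = { $ }

D' → ; S D': PREDICT = { ';' }
  ';' is in predict set, so this production goes in M[D', ';']
D' → ε: PREDICT = { $ }

M[D', ';'] = D' → ; S D'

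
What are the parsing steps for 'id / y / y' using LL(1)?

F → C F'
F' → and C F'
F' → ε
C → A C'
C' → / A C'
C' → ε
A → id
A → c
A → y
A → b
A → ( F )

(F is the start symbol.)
LL(1) parsing maintains a stack (initially the start symbol over $) and the input. At each step: if the stack top is a terminal, match it against the current input token; if it is a non-terminal N, replace it with the RHS of M[N, lookahead] (the unique production whose predict set contains the lookahead).

Stack is shown with the top on the left.

Stack        Input         Action
---------------------------------
F $          id / y / y $  output F → C F'
C F' $       id / y / y $  output C → A C'
A C' F' $    id / y / y $  output A → id
id C' F' $   id / y / y $  match 'id'
C' F' $      / y / y $     output C' → / A C'
/ A C' F' $  / y / y $     match '/'
A C' F' $    y / y $       output A → y
y C' F' $    y / y $       match 'y'
C' F' $      / y $         output C' → / A C'
/ A C' F' $  / y $         match '/'
A C' F' $    y $           output A → y
y C' F' $    y $           match 'y'
C' F' $      $             output C' → ε
F' $         $             output F' → ε
$            $             accept

The string is accepted.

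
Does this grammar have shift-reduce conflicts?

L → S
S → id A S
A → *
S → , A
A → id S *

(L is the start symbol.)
No shift-reduce conflicts

Augment with L' → L and build the canonical LR(0) collection (I0 = CLOSURE({[L' → . L]}), then GOTO on every symbol after a dot until no new states appear). It has 12 states:
  I0: { [L → . S], [L' → . L], [S → . , A], [S → . id A S] }  — shift
  I1: { [A → . *], [A → . id S *], [S → , . A] }  — shift
  I2: { [L' → L .] }  — accept
  I3: { [L → S .] }  — reduce
  I4: { [A → . *], [A → . id S *], [S → id . A S] }  — shift
  I5: { [A → * .] }  — reduce
  I6: { [S → . , A], [S → . id A S], [S → id A . S] }  — shift
  I7: { [A → id . S *], [S → . , A], [S → . id A S] }  — shift
  I8: { [A → id S . *] }  — shift
  I9: { [A → id S * .] }  — reduce
  I10: { [S → id A S .] }  — reduce
  I11: { [S → , A .] }  — reduce

No state contains both a complete item and a shift item.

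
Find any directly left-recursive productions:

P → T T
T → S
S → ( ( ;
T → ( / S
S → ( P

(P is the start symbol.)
No direct left recursion

P → T T: starts with T
T → S: starts with S
S → ( ( ;: starts with '('
T → ( / S: starts with '('
S → ( P: starts with '('

No direct left recursion found.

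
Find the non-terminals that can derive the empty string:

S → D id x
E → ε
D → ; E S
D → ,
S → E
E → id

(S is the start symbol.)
{ 'E', 'S' }

A non-terminal is nullable if it can derive ε (the empty string): either it has an ε-production, or it has a production whose right-hand side consists entirely of nullable non-terminals.

ε-productions: E → ε
So E is immediately nullable.
S → E: every symbol on the right is nullable, so S is nullable too.
No further non-terminal can be added: every production for the remaining non-terminals contains a terminal or a non-nullable non-terminal.
Nullable = { 'E', 'S' }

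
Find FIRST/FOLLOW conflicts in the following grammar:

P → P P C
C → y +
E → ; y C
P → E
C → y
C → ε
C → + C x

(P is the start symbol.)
Yes. C → y '+' with FOLLOW(C) on { 'y' }; C → y with FOLLOW(C) on { 'y' }; C → '+' C x with FOLLOW(C) on { '+' }

A FIRST/FOLLOW conflict occurs when a non-terminal N has a nullable alternative N → β (β ⇒* ε) and another alternative N → α with FIRST(α) ∩ FOLLOW(N) ≠ ∅: on such a lookahead the parser cannot decide between expanding α and letting N vanish via β.

Nullable non-terminals: C.

C: nullable alternative(s) C → ε; FOLLOW(C) = { $, '+', ';', 'x', 'y' }
  C → y +: FIRST \ {ε} = { 'y' } — overlaps FOLLOW(C) on { 'y' }: CONFLICT
  C → y: FIRST \ {ε} = { 'y' } — overlaps FOLLOW(C) on { 'y' }: CONFLICT
  C → ε: FIRST \ {ε} = { } — this is the only nullable alternative, skip
  C → + C x: FIRST \ {ε} = { '+' } — overlaps FOLLOW(C) on { '+' }: CONFLICT

E, P have no nullable alternative, so no FIRST/FOLLOW check is needed there.

So the grammar has 3 FIRST/FOLLOW conflicts (marked CONFLICT above).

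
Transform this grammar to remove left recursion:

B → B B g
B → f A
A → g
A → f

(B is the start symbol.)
B → f A B'
B' → B g B'
B' → ε
A → g
A → f

B is directly left-recursive. The standard transformation for
  A → A α₁ | ... | A α_m | β₁ | ... | β_n
is
  A  → β₁ A' | ... | β_n A'
  A' → α₁ A' | ... | α_m A' | ε

B → f A becomes B → f A B'
B → B B g becomes B' → B g B'
Add B' → ε

Productions for other non-terminals are unchanged:
  A → g
  A → f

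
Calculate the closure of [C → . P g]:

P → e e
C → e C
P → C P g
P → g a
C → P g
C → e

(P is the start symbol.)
{ [C → . P g], [C → . e C], [C → . e], [P → . C P g], [P → . e e], [P → . g a] }

To compute CLOSURE, for each item [A → α.Bβ] where B is a non-terminal, add [B → .γ] for all productions B → γ; repeat for the newly added items until nothing changes.

Start with: [C → . P g]
  [C → . P g] has the dot before P: add [P → . e e], [P → . C P g], [P → . g a]
  [P → . C P g] has the dot before C: add [C → . e C], [C → . e]
No further items can be added.

CLOSURE = { [C → . P g], [C → . e C], [C → . e], [P → . C P g], [P → . e e], [P → . g a] }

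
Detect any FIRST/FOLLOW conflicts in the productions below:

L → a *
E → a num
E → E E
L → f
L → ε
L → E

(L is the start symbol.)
A FIRST/FOLLOW conflict occurs when a non-terminal N has a nullable alternative N → β (β ⇒* ε) and another alternative N → α with FIRST(α) ∩ FOLLOW(N) ≠ ∅: on such a lookahead the parser cannot decide between expanding α and letting N vanish via β.

Nullable non-terminals: L.
FIRST sets used below: FIRST(E) = { 'a' }

L: nullable alternative(s) L → ε; FOLLOW(L) = { $ }
  L → a *: FIRST \ {ε} = { 'a' } — disjoint from FOLLOW(L)
  L → f: FIRST \ {ε} = { 'f' } — disjoint from FOLLOW(L)
  L → ε: FIRST \ {ε} = { } — this is the only nullable alternative, skip
  L → E: FIRST \ {ε} = { 'a' } — disjoint from FOLLOW(L)

E has no nullable alternative, so no FIRST/FOLLOW check is needed there.

No FIRST/FOLLOW conflicts found.

Answer: No FIRST/FOLLOW conflicts.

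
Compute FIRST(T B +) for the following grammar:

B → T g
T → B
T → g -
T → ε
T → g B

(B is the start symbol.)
FIRST sets of the non-terminals involved (from the grammar, by fixed-point iteration):
  FIRST(T) = { 'g', ε }
  FIRST(B) = { 'g' }

To compute FIRST(T B +), process the symbols left to right:
Symbol T is a non-terminal. Add FIRST(T) \ {ε} = { 'g' }
T is nullable (ε ∈ FIRST(T)), continue to the next symbol.
Symbol B is a non-terminal. Add FIRST(B) \ {ε} = { 'g' }
B is not nullable (ε ∉ FIRST(B)), so stop here.
FIRST(T B +) = { 'g' }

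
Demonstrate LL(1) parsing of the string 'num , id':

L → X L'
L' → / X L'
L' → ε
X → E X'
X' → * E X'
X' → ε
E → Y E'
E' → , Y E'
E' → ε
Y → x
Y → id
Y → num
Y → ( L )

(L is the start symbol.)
Stack is shown with the top on the left.

Stack           Input       Action
----------------------------------
L $             num , id $  output L → X L'
X L' $          num , id $  output X → E X'
E X' L' $       num , id $  output E → Y E'
Y E' X' L' $    num , id $  output Y → num
num E' X' L' $  num , id $  match 'num'
E' X' L' $      , id $      output E' → , Y E'
, Y E' X' L' $  , id $      match ','
Y E' X' L' $    id $        output Y → id
id E' X' L' $   id $        match 'id'
E' X' L' $      $           output E' → ε
X' L' $         $           output X' → ε
L' $            $           output L' → ε
$               $           accept

The string is accepted.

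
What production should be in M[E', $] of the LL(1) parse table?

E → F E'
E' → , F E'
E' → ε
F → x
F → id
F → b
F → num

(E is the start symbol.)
E' → ε

To find M[E', $], we find productions for E' where $ is in the predict set (PREDICT(N → α) = (FIRST(α) \ {ε}) ∪ (FOLLOW(N) if α ⇒* ε)).

Relevant sets:
  FOLLOW(E') = { $ }

E' → , F E': PREDICT = { ',' }
E' → ε: PREDICT = { $ }
  $ is in predict set, so this production goes in M[E', $]

M[E', $] = E' → ε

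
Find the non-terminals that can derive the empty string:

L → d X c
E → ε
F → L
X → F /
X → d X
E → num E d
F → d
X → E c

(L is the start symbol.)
A non-terminal is nullable if it can derive ε (the empty string): either it has an ε-production, or it has a production whose right-hand side consists entirely of nullable non-terminals.

ε-productions: E → ε
So E is immediately nullable.
No further non-terminal can be added: every production for the remaining non-terminals contains a terminal or a non-nullable non-terminal.
Nullable = { 'E' }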